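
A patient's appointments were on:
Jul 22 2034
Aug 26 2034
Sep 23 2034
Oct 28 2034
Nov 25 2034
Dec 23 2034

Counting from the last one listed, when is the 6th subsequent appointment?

Jun 23 2035

All dates are Saturdays, 35, 28, 35, 28, 28 days apart.
Specifically, the 4th Saturday of each month.
January 2035 — 4th Saturday is Jan 27 2035.
4th Saturday of February 2035: Feb 24 2035.
March 2035 — 4th Saturday is Mar 24 2035.
April 2035 — 4th Saturday is Apr 28 2035.
May 2035 — 4th Saturday is May 26 2035.
June 2035 — 4th Saturday is Jun 23 2035.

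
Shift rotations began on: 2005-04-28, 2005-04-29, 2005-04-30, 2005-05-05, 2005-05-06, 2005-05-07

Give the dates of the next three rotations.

Gaps: 1, 1, 5, 1, 1 days — not constant, but cyclic with period 3.
The events fall on every Thursday, Friday and Saturday.
The following Thursday is 2005-05-12.
The following Friday is 2005-05-13.
Next Saturday: 2005-05-14.

2005-05-12, 2005-05-13, 2005-05-14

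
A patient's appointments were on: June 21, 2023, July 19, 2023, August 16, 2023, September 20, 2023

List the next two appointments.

October 18, 2023; November 15, 2023

All dates are Wednesdays, 28, 28, 35 days apart.
Specifically, the 3rd Wednesday of each month.
October 2023 — 3rd Wednesday is October 18, 2023.
3rd Wednesday of November 2023: November 15, 2023.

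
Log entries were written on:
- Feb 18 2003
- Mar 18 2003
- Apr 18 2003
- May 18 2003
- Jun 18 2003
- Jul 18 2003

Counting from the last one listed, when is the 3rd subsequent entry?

Oct 18 2003

Each date is the 18th; the gaps (28, 31, 30, 31, 30) track the month lengths.
The rule is the 18th of each month.
Next: August 2003 → Aug 18 2003.
September 2003: Sep 18 2003.
Next: October 2003 → Oct 18 2003.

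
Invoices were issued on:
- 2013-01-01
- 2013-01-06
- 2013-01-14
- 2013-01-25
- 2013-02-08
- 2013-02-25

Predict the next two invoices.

2013-03-17, 2013-04-09

The spacing grows by 3 each time: 5, 8, 11, 14, 17 days.
Next gap: 20 days. 2013-02-25 + 20 days = 2013-03-17.
Next gap: 23 days. 2013-03-17 + 23 days = 2013-04-09.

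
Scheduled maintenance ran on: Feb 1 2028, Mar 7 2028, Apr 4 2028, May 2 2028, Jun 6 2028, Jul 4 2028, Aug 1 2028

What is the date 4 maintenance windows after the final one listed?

Dec 5 2028

These are Tuesdays at 28- or 35-day spacing (35, 28, 28, 35, 28, 28).
The pattern: 1st Tuesday of the month.
1st Tuesday of September 2028: Sep 5 2028.
October 2028 — 1st Tuesday is Oct 3 2028.
1st Tuesday of November 2028: Nov 7 2028.
December 2028 — 1st Tuesday is Dec 5 2028.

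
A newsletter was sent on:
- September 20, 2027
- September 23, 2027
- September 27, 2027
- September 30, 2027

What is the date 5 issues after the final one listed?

The gap pattern 3, 4, 3 repeats every 2 events.
These are the Mondays and Thursdays of each week.
The following Monday is October 4, 2027.
The following Thursday is October 7, 2027.
The following Monday is October 11, 2027.
The following Thursday is October 14, 2027.
Next Monday: October 18, 2027.

October 18, 2027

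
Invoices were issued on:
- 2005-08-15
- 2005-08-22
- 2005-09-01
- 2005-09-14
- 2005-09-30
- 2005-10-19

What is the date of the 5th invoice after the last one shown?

Gaps: 7, 10, 13, 16, 19 days — each gap is 3 larger than the previous one.
Next gap: 22 days. 2005-10-19 + 22 days = 2005-11-10.
Next gap: 25 days. 2005-11-10 + 25 days = 2005-12-05.
Next gap: 28 days. 2005-12-05 + 28 days = 2006-01-02.
Next gap: 31 days. 2006-01-02 + 31 days = 2006-02-02.
Next gap: 34 days. 2006-02-02 + 34 days = 2006-03-08.

2006-03-08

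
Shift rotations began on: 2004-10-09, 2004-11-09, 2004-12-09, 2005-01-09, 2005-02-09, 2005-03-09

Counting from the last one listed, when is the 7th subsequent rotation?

The day-of-month is always 9 (31, 30, 31, 31, 28 days between events).
So this recurs on the 9th of each month.
April 2005: 2005-04-09.
May 2005: 2005-05-09.
Next: June 2005 → 2005-06-09.
July 2005: 2005-07-09.
August 2005: 2005-08-09.
Next: September 2005 → 2005-09-09.
Next: October 2005 → 2005-10-09.

2005-10-09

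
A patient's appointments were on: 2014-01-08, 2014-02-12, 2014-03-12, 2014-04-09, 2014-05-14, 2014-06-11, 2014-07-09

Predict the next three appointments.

2014-08-13, 2014-09-10, 2014-10-08

All dates are Wednesdays, 35, 28, 28, 35, 28, 28 days apart.
Specifically, the 2nd Wednesday of each month.
August 2014 — 2nd Wednesday is 2014-08-13.
2nd Wednesday of September 2014: 2014-09-10.
October 2014 — 2nd Wednesday is 2014-10-08.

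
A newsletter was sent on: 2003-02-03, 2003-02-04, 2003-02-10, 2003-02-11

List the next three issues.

2003-02-17, 2003-02-18, 2003-02-24

Gaps: 1, 6, 1 days — not constant, but cyclic with period 2.
The events fall on every Monday and Tuesday.
Next Monday: 2003-02-17.
The following Tuesday is 2003-02-18.
The following Monday is 2003-02-24.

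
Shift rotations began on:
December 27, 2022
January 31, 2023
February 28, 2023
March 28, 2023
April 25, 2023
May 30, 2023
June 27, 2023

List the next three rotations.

These are Tuesdays with 35, 28, 28, 28, 35, 28-day gaps.
Each is the final Tuesday of its month — January 31, 2023 is past the 28th, so '4th Tuesday' doesn't fit.
Last Tuesday of July 2023: July 25, 2023.
August 2023 ends with Tuesday August 29, 2023.
Last Tuesday of September 2023: September 26, 2023.

July 25, 2023; August 29, 2023; September 26, 2023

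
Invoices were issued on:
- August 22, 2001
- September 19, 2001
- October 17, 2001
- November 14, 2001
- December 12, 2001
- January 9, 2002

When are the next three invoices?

February 6, 2002; March 6, 2002; April 3, 2002

The spacing is 28, 28, 28, 28, 28 days — always 28 days.
January 9, 2002 + 28 days = February 6, 2002.
February 6, 2002 + 28 days = March 6, 2002.
March 6, 2002 + 28 days = April 3, 2002.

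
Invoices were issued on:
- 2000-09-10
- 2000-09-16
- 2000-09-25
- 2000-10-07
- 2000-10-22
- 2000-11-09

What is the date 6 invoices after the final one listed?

Intervals are 6, 9, 12, 15, 18 days — an arithmetic progression with common difference 3.
Next gap: 21 days. 2000-11-09 + 21 days = 2000-11-30.
Next gap: 24 days. 2000-11-30 + 24 days = 2000-12-24.
Next gap: 27 days. 2000-12-24 + 27 days = 2001-01-20.
Next gap: 30 days. 2001-01-20 + 30 days = 2001-02-19.
Next gap: 33 days. 2001-02-19 + 33 days = 2001-03-24.
Next gap: 36 days. 2001-03-24 + 36 days = 2001-04-29.

2001-04-29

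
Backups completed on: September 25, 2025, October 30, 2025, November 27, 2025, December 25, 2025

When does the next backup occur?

Every date is a Thursday; gaps 35, 28, 28 days.
Each is the last Thursday of its month (at least one falls on the 29th or later, ruling out '4th Thursday').
Last Thursday of January 2026: January 29, 2026.

January 29, 2026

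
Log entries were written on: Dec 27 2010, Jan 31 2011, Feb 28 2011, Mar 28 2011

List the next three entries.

All Mondays; the gaps (35, 28, 28) vary with month length.
This is the last Monday of each month.
Last Monday of April 2011: Apr 25 2011.
Last Monday of May 2011: May 30 2011.
June 2011 ends with Monday Jun 27 2011.

Apr 25 2011, May 30 2011, Jun 27 2011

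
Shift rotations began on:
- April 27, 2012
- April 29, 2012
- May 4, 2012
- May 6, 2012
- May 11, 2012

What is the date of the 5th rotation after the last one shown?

The gap pattern 2, 5, 2, 5 repeats every 2 events.
These are the Fridays and Sundays of each week.
The following Sunday is May 13, 2012.
Next Friday: May 18, 2012.
Next Sunday: May 20, 2012.
Next Friday: May 25, 2012.
Next Sunday: May 27, 2012.

May 27, 2012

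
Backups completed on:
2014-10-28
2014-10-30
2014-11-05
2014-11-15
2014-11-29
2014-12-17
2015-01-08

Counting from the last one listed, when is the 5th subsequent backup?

Intervals are 2, 6, 10, 14, 18, 22 days — an arithmetic progression with common difference 4.
Next gap: 26 days. 2015-01-08 + 26 days = 2015-02-03.
Next gap: 30 days. 2015-02-03 + 30 days = 2015-03-05.
Next gap: 34 days. 2015-03-05 + 34 days = 2015-04-08.
Next gap: 38 days. 2015-04-08 + 38 days = 2015-05-16.
Next gap: 42 days. 2015-05-16 + 42 days = 2015-06-27.

2015-06-27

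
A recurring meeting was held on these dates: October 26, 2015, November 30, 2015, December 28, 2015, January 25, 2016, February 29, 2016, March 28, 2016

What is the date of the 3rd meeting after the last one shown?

All Mondays; the gaps (35, 28, 28, 35, 28) vary with month length.
This is the last Monday of each month.
Last Monday of April 2016: April 25, 2016.
Last Monday of May 2016: May 30, 2016.
Last Monday of June 2016: June 27, 2016.

June 27, 2016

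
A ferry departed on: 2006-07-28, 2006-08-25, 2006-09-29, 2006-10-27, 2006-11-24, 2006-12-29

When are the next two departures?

2007-01-26, 2007-02-23

Every date is a Friday; gaps 28, 35, 28, 28, 35 days.
Each is the last Friday of its month (at least one falls on the 29th or later, ruling out '4th Friday').
January 2007 ends with Friday 2007-01-26.
Last Friday of February 2007: 2007-02-23.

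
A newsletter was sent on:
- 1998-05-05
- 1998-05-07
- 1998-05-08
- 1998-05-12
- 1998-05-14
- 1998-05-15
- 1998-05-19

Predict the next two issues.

Every event lands on a Tuesday or Thursday or Friday (gaps cycle 2, 1, 4, 2, 1, 4).
So the schedule is: every Tuesday, Thursday and Friday.
Next Thursday: 1998-05-21.
The following Friday is 1998-05-22.

1998-05-21, 1998-05-22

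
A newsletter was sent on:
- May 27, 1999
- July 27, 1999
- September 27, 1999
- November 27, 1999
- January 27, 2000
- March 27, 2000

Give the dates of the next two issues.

May 27, 2000; July 27, 2000

Gaps: 61, 62, 61, 61, 60 days — not constant. Every event is on the 27th of the month.
Pattern: the 27th of every 2 months.
Next: May 2000 → May 27, 2000.
July 2000: July 27, 2000.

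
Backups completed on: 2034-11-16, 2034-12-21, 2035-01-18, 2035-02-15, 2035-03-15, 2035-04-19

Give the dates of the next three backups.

2035-05-17, 2035-06-21, 2035-07-19

All dates are Thursdays, 35, 28, 28, 28, 35 days apart.
Specifically, the 3rd Thursday of each month.
3rd Thursday of May 2035: 2035-05-17.
June 2035 — 3rd Thursday is 2035-06-21.
July 2035 — 3rd Thursday is 2035-07-19.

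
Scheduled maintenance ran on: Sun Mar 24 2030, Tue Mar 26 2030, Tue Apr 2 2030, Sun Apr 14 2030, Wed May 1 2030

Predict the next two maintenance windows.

Thu May 23 2030, Wed Jun 19 2030

Gaps: 2, 7, 12, 17 days — each gap is 5 larger than the previous one.
Next gap: 22 days. Wed May 1 2030 + 22 days = Thu May 23 2030.
Next gap: 27 days. Thu May 23 2030 + 27 days = Wed Jun 19 2030.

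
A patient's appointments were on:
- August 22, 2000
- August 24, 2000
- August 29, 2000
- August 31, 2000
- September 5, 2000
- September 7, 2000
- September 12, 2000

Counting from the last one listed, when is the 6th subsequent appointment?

Gaps: 2, 5, 2, 5, 2, 5 days — not constant, but cyclic with period 2.
The events fall on every Tuesday and Thursday.
The following Thursday is September 14, 2000.
Next Tuesday: September 19, 2000.
The following Thursday is September 21, 2000.
The following Tuesday is September 26, 2000.
The following Thursday is September 28, 2000.
The following Tuesday is October 3, 2000.

October 3, 2000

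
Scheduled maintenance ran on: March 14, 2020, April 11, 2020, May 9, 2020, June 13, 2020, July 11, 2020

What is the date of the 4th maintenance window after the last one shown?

These are Saturdays at 28- or 35-day spacing (28, 28, 35, 28).
The pattern: 2nd Saturday of the month.
2nd Saturday of August 2020: August 8, 2020.
2nd Saturday of September 2020: September 12, 2020.
2nd Saturday of October 2020: October 10, 2020.
2nd Saturday of November 2020: November 14, 2020.

November 14, 2020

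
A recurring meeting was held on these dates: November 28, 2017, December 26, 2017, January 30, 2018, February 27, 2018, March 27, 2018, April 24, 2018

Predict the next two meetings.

May 29, 2018; June 26, 2018

Every date is a Tuesday; gaps 28, 35, 28, 28, 28 days.
Each is the last Tuesday of its month (at least one falls on the 29th or later, ruling out '4th Tuesday').
Last Tuesday of May 2018: May 29, 2018.
Last Tuesday of June 2018: June 26, 2018.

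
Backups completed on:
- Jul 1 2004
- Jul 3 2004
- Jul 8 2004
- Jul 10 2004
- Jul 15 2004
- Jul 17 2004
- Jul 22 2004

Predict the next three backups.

Every event lands on a Thursday or Saturday (gaps cycle 2, 5, 2, 5, 2, 5).
So the schedule is: every Thursday and Saturday.
Next Saturday: Jul 24 2004.
Next Thursday: Jul 29 2004.
Next Saturday: Jul 31 2004.

Jul 24 2004, Jul 29 2004, Jul 31 2004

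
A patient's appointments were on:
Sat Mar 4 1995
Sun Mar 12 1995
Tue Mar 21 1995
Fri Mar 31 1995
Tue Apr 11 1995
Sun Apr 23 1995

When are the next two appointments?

Intervals are 8, 9, 10, 11, 12 days — an arithmetic progression with common difference 1.
Next gap: 13 days. Sun Apr 23 1995 + 13 days = Sat May 6 1995.
Next gap: 14 days. Sat May 6 1995 + 14 days = Sat May 20 1995.

Sat May 6 1995, Sat May 20 1995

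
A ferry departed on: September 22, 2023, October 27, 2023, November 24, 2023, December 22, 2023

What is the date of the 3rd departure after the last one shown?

These are Fridays at 28- or 35-day spacing (35, 28, 28).
The pattern: 4th Friday of the month.
January 2024 — 4th Friday is January 26, 2024.
February 2024 — 4th Friday is February 23, 2024.
4th Friday of March 2024: March 22, 2024.

March 22, 2024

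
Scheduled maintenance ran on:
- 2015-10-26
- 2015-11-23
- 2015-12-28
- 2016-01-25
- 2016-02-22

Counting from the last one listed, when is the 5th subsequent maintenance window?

2016-07-25

These are Mondays at 28- or 35-day spacing (28, 35, 28, 28).
The pattern: 4th Monday of the month.
March 2016 — 4th Monday is 2016-03-28.
4th Monday of April 2016: 2016-04-25.
May 2016 — 4th Monday is 2016-05-23.
4th Monday of June 2016: 2016-06-27.
4th Monday of July 2016: 2016-07-25.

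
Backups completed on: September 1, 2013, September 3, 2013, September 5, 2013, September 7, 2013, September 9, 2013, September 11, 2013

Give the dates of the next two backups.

September 13, 2013; September 15, 2013

Gaps between consecutive events: 2, 2, 2, 2, 2 days — a constant 2-day interval.
September 11, 2013 + 2 days = September 13, 2013.
September 13, 2013 + 2 days = September 15, 2013.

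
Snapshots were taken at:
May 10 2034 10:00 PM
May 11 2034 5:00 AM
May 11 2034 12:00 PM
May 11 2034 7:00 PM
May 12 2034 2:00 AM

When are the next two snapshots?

Gaps: 7, 7, 7, 7 hours — each event is 7 hours after the previous one.
May 12 2034 2:00 AM + 7 h = May 12 2034 9:00 AM.
May 12 2034 9:00 AM + 7 h = May 12 2034 4:00 PM.

May 12 2034 9:00 AM, May 12 2034 4:00 PM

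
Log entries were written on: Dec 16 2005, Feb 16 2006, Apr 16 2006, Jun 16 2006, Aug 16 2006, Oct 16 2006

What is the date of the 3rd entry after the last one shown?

Apr 16 2007

Each date is the 16th; the gaps (62, 59, 61, 61, 61) track the month lengths.
The rule is the 16th of every 2 months.
December 2006: Dec 16 2006.
Next: February 2007 → Feb 16 2007.
Next: April 2007 → Apr 16 2007.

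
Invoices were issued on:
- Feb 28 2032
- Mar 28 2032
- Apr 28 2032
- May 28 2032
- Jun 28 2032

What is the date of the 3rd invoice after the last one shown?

The day-of-month is always 28 (29, 31, 30, 31 days between events).
So this recurs on the 28th of each month.
Next: July 2032 → Jul 28 2032.
Next: August 2032 → Aug 28 2032.
September 2032: Sep 28 2032.

Sep 28 2032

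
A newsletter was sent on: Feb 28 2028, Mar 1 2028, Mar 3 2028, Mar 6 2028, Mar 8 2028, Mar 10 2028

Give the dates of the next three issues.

Mar 13 2028, Mar 15 2028, Mar 17 2028

Every event lands on a Monday or Wednesday or Friday (gaps cycle 2, 2, 3, 2, 2).
So the schedule is: every Monday, Wednesday and Friday.
Next Monday: Mar 13 2028.
The following Wednesday is Mar 15 2028.
Next Friday: Mar 17 2028.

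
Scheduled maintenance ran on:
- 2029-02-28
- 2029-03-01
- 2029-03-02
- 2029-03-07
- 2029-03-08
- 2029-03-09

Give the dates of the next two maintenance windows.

The gap pattern 1, 1, 5, 1, 1 repeats every 3 events.
These are the Wednesdays, Thursdays and Fridays of each week.
Next Wednesday: 2029-03-14.
Next Thursday: 2029-03-15.

2029-03-14, 2029-03-15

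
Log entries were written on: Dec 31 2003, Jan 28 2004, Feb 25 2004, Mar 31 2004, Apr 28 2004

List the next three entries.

All Wednesdays; the gaps (28, 28, 35, 28) vary with month length.
This is the last Wednesday of each month.
May 2004 ends with Wednesday May 26 2004.
Last Wednesday of June 2004: Jun 30 2004.
Last Wednesday of July 2004: Jul 28 2004.

May 26 2004, Jun 30 2004, Jul 28 2004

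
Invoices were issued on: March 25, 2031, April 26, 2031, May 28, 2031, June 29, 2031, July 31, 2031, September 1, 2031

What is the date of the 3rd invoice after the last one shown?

December 6, 2031

Every event comes 32 days after the last (32, 32, 32, 32, 32).
September 1, 2031 + 32 days = October 3, 2031.
October 3, 2031 + 32 days = November 4, 2031.
November 4, 2031 + 32 days = December 6, 2031.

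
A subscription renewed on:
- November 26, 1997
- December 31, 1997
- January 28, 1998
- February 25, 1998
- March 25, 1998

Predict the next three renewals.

Every date is a Wednesday; gaps 35, 28, 28, 28 days.
Each is the last Wednesday of its month (at least one falls on the 29th or later, ruling out '4th Wednesday').
Last Wednesday of April 1998: April 29, 1998.
May 1998 ends with Wednesday May 27, 1998.
June 1998 ends with Wednesday June 24, 1998.

April 29, 1998; May 27, 1998; June 24, 1998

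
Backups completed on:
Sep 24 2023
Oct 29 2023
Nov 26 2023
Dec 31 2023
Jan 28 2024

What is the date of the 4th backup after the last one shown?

All Sundays; the gaps (35, 28, 35, 28) vary with month length.
This is the last Sunday of each month.
Last Sunday of February 2024: Feb 25 2024.
March 2024 ends with Sunday Mar 31 2024.
April 2024 ends with Sunday Apr 28 2024.
May 2024 ends with Sunday May 26 2024.

May 26 2024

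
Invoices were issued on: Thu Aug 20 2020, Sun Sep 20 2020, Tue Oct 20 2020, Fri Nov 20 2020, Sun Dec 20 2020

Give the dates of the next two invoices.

Wed Jan 20 2021, Sat Feb 20 2021

Gaps: 31, 30, 31, 30 days — not constant. Every event is on the 20th of the month.
Pattern: the 20th of each month.
Next: January 2021 → Wed Jan 20 2021.
February 2021: Sat Feb 20 2021.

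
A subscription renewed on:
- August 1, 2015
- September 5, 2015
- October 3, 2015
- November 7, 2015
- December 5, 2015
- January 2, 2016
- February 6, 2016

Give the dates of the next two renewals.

March 5, 2016; April 2, 2016

Gaps: 35, 28, 35, 28, 28, 35 days — a mix of 28 and 35. Every date is a Saturday.
Each is the 1st Saturday of its month.
March 2016 — 1st Saturday is March 5, 2016.
1st Saturday of April 2016: April 2, 2016.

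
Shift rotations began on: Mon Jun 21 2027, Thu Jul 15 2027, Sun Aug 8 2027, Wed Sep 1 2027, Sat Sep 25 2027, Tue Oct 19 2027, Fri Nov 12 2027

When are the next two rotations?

Mon Dec 6 2027, Thu Dec 30 2027

The spacing is 24, 24, 24, 24, 24, 24 days — always 24 days.
Fri Nov 12 2027 + 24 days = Mon Dec 6 2027.
Mon Dec 6 2027 + 24 days = Thu Dec 30 2027.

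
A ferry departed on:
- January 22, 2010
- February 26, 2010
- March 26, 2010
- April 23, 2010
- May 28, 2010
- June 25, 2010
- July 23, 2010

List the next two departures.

Gaps: 35, 28, 28, 35, 28, 28 days — a mix of 28 and 35. Every date is a Friday.
Each is the 4th Friday of its month.
August 2010 — 4th Friday is August 27, 2010.
4th Friday of September 2010: September 24, 2010.

August 27, 2010; September 24, 2010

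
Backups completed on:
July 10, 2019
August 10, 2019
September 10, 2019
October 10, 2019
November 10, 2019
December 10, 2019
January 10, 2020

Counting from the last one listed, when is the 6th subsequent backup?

July 10, 2020

Each date is the 10th; the gaps (31, 31, 30, 31, 30, 31) track the month lengths.
The rule is the 10th of each month.
Next: February 2020 → February 10, 2020.
March 2020: March 10, 2020.
April 2020: April 10, 2020.
May 2020: May 10, 2020.
Next: June 2020 → June 10, 2020.
Next: July 2020 → July 10, 2020.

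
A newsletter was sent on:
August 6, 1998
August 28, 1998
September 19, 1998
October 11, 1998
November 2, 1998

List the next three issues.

The spacing is 22, 22, 22, 22 days — always 22 days.
November 2, 1998 + 22 days = November 24, 1998.
November 24, 1998 + 22 days = December 16, 1998.
December 16, 1998 + 22 days = January 7, 1999.

November 24, 1998; December 16, 1998; January 7, 1999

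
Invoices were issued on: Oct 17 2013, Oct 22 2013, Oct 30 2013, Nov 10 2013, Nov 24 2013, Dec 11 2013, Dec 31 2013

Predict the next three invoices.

The spacing grows by 3 each time: 5, 8, 11, 14, 17, 20 days.
Next gap: 23 days. Dec 31 2013 + 23 days = Jan 23 2014.
Next gap: 26 days. Jan 23 2014 + 26 days = Feb 18 2014.
Next gap: 29 days. Feb 18 2014 + 29 days = Mar 19 2014.

Jan 23 2014, Feb 18 2014, Mar 19 2014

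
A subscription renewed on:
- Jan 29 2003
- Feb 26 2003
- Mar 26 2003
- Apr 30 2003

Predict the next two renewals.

May 28 2003, Jun 25 2003

Every date is a Wednesday; gaps 28, 28, 35 days.
Each is the last Wednesday of its month (at least one falls on the 29th or later, ruling out '4th Wednesday').
May 2003 ends with Wednesday May 28 2003.
Last Wednesday of June 2003: Jun 25 2003.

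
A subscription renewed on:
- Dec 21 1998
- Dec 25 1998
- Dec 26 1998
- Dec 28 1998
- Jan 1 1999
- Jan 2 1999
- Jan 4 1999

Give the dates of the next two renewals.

Every event lands on a Monday or Friday or Saturday (gaps cycle 4, 1, 2, 4, 1, 2).
So the schedule is: every Monday, Friday and Saturday.
The following Friday is Jan 8 1999.
The following Saturday is Jan 9 1999.

Jan 8 1999, Jan 9 1999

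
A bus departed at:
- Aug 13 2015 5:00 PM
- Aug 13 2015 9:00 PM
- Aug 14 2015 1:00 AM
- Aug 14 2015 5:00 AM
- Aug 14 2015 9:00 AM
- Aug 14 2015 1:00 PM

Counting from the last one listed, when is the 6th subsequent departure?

Spacing: 4, 4, 4, 4, 4 h — constant 4 h.
Aug 14 2015 1:00 PM + 4 h = Aug 14 2015 5:00 PM.
Aug 14 2015 5:00 PM + 4 h = Aug 14 2015 9:00 PM.
Aug 14 2015 9:00 PM + 4 h = Aug 15 2015 1:00 AM.
Aug 15 2015 1:00 AM + 4 h = Aug 15 2015 5:00 AM.
Aug 15 2015 5:00 AM + 4 h = Aug 15 2015 9:00 AM.
Aug 15 2015 9:00 AM + 4 h = Aug 15 2015 1:00 PM.

Aug 15 2015 1:00 PM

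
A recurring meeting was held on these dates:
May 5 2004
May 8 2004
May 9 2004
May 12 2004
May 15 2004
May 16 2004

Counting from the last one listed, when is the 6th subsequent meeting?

Every event lands on a Wednesday or Saturday or Sunday (gaps cycle 3, 1, 3, 3, 1).
So the schedule is: every Wednesday, Saturday and Sunday.
The following Wednesday is May 19 2004.
The following Saturday is May 22 2004.
Next Sunday: May 23 2004.
Next Wednesday: May 26 2004.
The following Saturday is May 29 2004.
Next Sunday: May 30 2004.

May 30 2004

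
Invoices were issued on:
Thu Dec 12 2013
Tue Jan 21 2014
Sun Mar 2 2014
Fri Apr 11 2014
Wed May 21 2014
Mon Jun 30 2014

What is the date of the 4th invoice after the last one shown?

Gaps between consecutive events: 40, 40, 40, 40, 40 days — a constant 40-day interval.
Mon Jun 30 2014 + 40 days = Sat Aug 9 2014.
Sat Aug 9 2014 + 40 days = Thu Sep 18 2014.
Thu Sep 18 2014 + 40 days = Tue Oct 28 2014.
Tue Oct 28 2014 + 40 days = Sun Dec 7 2014.

Sun Dec 7 2014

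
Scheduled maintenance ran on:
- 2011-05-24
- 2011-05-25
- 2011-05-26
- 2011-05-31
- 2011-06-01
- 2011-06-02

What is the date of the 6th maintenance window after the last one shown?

2011-06-16

The gap pattern 1, 1, 5, 1, 1 repeats every 3 events.
These are the Tuesdays, Wednesdays and Thursdays of each week.
The following Tuesday is 2011-06-07.
Next Wednesday: 2011-06-08.
The following Thursday is 2011-06-09.
Next Tuesday: 2011-06-14.
Next Wednesday: 2011-06-15.
Next Thursday: 2011-06-16.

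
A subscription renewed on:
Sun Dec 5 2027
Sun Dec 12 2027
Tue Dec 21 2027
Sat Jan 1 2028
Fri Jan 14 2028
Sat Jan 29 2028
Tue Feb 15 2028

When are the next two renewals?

Sun Mar 5 2028, Sun Mar 26 2028

The spacing grows by 2 each time: 7, 9, 11, 13, 15, 17 days.
Next gap: 19 days. Tue Feb 15 2028 + 19 days = Sun Mar 5 2028.
Next gap: 21 days. Sun Mar 5 2028 + 21 days = Sun Mar 26 2028.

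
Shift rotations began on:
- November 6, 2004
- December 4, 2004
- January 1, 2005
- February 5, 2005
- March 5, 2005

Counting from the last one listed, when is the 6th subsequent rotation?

September 3, 2005

Gaps: 28, 28, 35, 28 days — a mix of 28 and 35. Every date is a Saturday.
Each is the 1st Saturday of its month.
1st Saturday of April 2005: April 2, 2005.
1st Saturday of May 2005: May 7, 2005.
1st Saturday of June 2005: June 4, 2005.
1st Saturday of July 2005: July 2, 2005.
1st Saturday of August 2005: August 6, 2005.
September 2005 — 1st Saturday is September 3, 2005.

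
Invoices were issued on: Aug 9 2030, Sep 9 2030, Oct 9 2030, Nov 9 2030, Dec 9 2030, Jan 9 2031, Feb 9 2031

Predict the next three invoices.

Each date is the 9th; the gaps (31, 30, 31, 30, 31, 31) track the month lengths.
The rule is the 9th of each month.
March 2031: Mar 9 2031.
April 2031: Apr 9 2031.
Next: May 2031 → May 9 2031.

Mar 9 2031, Apr 9 2031, May 9 2031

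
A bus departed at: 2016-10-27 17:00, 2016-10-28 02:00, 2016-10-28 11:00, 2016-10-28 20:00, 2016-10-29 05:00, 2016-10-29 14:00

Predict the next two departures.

Gaps: 9, 9, 9, 9, 9 hours — each event is 9 hours after the previous one.
2016-10-29 14:00 + 9 h = 2016-10-29 23:00.
2016-10-29 23:00 + 9 h = 2016-10-30 08:00.

2016-10-29 23:00, 2016-10-30 08:00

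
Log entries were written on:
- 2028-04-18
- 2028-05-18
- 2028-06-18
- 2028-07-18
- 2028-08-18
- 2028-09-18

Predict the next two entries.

Gaps: 30, 31, 30, 31, 31 days — not constant. Every event is on the 18th of the month.
Pattern: the 18th of each month.
October 2028: 2028-10-18.
November 2028: 2028-11-18.

2028-10-18, 2028-11-18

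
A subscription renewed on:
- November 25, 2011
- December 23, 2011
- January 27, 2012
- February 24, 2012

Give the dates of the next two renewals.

These are Fridays at 28- or 35-day spacing (28, 35, 28).
The pattern: 4th Friday of the month.
March 2012 — 4th Friday is March 23, 2012.
April 2012 — 4th Friday is April 27, 2012.

March 23, 2012; April 27, 2012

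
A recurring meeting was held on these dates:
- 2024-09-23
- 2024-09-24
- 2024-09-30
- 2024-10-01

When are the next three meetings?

Gaps: 1, 6, 1 days — not constant, but cyclic with period 2.
The events fall on every Monday and Tuesday.
Next Monday: 2024-10-07.
The following Tuesday is 2024-10-08.
Next Monday: 2024-10-14.

2024-10-07, 2024-10-08, 2024-10-14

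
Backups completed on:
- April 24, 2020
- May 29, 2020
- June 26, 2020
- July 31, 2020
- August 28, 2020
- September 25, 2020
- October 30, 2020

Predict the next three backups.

All Fridays; the gaps (35, 28, 35, 28, 28, 35) vary with month length.
This is the last Friday of each month.
November 2020 ends with Friday November 27, 2020.
Last Friday of December 2020: December 25, 2020.
January 2021 ends with Friday January 29, 2021.

November 27, 2020; December 25, 2020; January 29, 2021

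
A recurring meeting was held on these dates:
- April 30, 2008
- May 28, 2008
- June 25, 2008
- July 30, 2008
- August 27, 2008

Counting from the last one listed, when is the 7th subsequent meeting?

All Wednesdays; the gaps (28, 28, 35, 28) vary with month length.
This is the last Wednesday of each month.
Last Wednesday of September 2008: September 24, 2008.
October 2008 ends with Wednesday October 29, 2008.
Last Wednesday of November 2008: November 26, 2008.
December 2008 ends with Wednesday December 31, 2008.
Last Wednesday of January 2009: January 28, 2009.
Last Wednesday of February 2009: February 25, 2009.
Last Wednesday of March 2009: March 25, 2009.

March 25, 2009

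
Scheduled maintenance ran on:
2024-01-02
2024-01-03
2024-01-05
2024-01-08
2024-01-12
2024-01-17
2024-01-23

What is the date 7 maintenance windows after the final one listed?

Intervals are 1, 2, 3, 4, 5, 6 days — an arithmetic progression with common difference 1.
Next gap: 7 days. 2024-01-23 + 7 days = 2024-01-30.
Next gap: 8 days. 2024-01-30 + 8 days = 2024-02-07.
Next gap: 9 days. 2024-02-07 + 9 days = 2024-02-16.
Next gap: 10 days. 2024-02-16 + 10 days = 2024-02-26.
Next gap: 11 days. 2024-02-26 + 11 days = 2024-03-08.
Next gap: 12 days. 2024-03-08 + 12 days = 2024-03-20.
Next gap: 13 days. 2024-03-20 + 13 days = 2024-04-02.

2024-04-02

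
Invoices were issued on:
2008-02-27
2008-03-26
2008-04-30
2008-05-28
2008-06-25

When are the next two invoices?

2008-07-30, 2008-08-27

Every date is a Wednesday; gaps 28, 35, 28, 28 days.
Each is the last Wednesday of its month (at least one falls on the 29th or later, ruling out '4th Wednesday').
July 2008 ends with Wednesday 2008-07-30.
August 2008 ends with Wednesday 2008-08-27.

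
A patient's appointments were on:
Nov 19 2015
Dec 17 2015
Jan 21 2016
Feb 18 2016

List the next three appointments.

Mar 17 2016, Apr 21 2016, May 19 2016

These are Thursdays at 28- or 35-day spacing (28, 35, 28).
The pattern: 3rd Thursday of the month.
3rd Thursday of March 2016: Mar 17 2016.
April 2016 — 3rd Thursday is Apr 21 2016.
May 2016 — 3rd Thursday is May 19 2016.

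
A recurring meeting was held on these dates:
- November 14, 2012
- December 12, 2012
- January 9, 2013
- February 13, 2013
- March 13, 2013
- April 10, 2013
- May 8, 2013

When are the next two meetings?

All dates are Wednesdays, 28, 28, 35, 28, 28, 28 days apart.
Specifically, the 2nd Wednesday of each month.
2nd Wednesday of June 2013: June 12, 2013.
2nd Wednesday of July 2013: July 10, 2013.

June 12, 2013; July 10, 2013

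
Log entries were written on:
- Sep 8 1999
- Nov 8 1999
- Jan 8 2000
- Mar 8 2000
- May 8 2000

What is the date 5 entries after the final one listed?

Each date is the 8th; the gaps (61, 61, 60, 61) track the month lengths.
The rule is the 8th of every 2 months.
Next: July 2000 → Jul 8 2000.
September 2000: Sep 8 2000.
Next: November 2000 → Nov 8 2000.
January 2001: Jan 8 2001.
Next: March 2001 → Mar 8 2001.

Mar 8 2001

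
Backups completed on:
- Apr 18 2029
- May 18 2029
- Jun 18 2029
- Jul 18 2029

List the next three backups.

Gaps: 30, 31, 30 days — not constant. Every event is on the 18th of the month.
Pattern: the 18th of each month.
Next: August 2029 → Aug 18 2029.
Next: September 2029 → Sep 18 2029.
Next: October 2029 → Oct 18 2029.

Aug 18 2029, Sep 18 2029, Oct 18 2029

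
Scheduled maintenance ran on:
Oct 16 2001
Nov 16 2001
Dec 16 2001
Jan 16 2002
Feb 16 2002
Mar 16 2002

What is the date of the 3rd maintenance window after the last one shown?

Each date is the 16th; the gaps (31, 30, 31, 31, 28) track the month lengths.
The rule is the 16th of each month.
Next: April 2002 → Apr 16 2002.
Next: May 2002 → May 16 2002.
June 2002: Jun 16 2002.

Jun 16 2002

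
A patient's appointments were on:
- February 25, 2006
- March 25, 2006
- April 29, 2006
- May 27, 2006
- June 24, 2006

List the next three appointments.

All Saturdays; the gaps (28, 35, 28, 28) vary with month length.
This is the last Saturday of each month.
Last Saturday of July 2006: July 29, 2006.
August 2006 ends with Saturday August 26, 2006.
September 2006 ends with Saturday September 30, 2006.

July 29, 2006; August 26, 2006; September 30, 2006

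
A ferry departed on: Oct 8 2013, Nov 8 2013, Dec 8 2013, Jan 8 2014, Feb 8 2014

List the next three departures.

Each date is the 8th; the gaps (31, 30, 31, 31) track the month lengths.
The rule is the 8th of each month.
Next: March 2014 → Mar 8 2014.
April 2014: Apr 8 2014.
Next: May 2014 → May 8 2014.

Mar 8 2014, Apr 8 2014, May 8 2014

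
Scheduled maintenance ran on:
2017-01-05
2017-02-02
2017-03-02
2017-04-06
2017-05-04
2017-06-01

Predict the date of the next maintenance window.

All dates are Thursdays, 28, 28, 35, 28, 28 days apart.
Specifically, the 1st Thursday of each month.
July 2017 — 1st Thursday is 2017-07-06.

2017-07-06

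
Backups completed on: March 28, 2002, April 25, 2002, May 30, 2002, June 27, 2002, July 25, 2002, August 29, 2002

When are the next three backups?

September 26, 2002; October 31, 2002; November 28, 2002

Every date is a Thursday; gaps 28, 35, 28, 28, 35 days.
Each is the last Thursday of its month (at least one falls on the 29th or later, ruling out '4th Thursday').
September 2002 ends with Thursday September 26, 2002.
Last Thursday of October 2002: October 31, 2002.
Last Thursday of November 2002: November 28, 2002.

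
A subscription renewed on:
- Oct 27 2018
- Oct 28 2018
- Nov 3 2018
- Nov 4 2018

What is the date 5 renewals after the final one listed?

Nov 24 2018

The gap pattern 1, 6, 1 repeats every 2 events.
These are the Saturdays and Sundays of each week.
Next Saturday: Nov 10 2018.
The following Sunday is Nov 11 2018.
Next Saturday: Nov 17 2018.
Next Sunday: Nov 18 2018.
Next Saturday: Nov 24 2018.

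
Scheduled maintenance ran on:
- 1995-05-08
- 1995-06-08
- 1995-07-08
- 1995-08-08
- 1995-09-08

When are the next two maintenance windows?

1995-10-08, 1995-11-08

Gaps: 31, 30, 31, 31 days — not constant. Every event is on the 8th of the month.
Pattern: the 8th of each month.
Next: October 1995 → 1995-10-08.
November 1995: 1995-11-08.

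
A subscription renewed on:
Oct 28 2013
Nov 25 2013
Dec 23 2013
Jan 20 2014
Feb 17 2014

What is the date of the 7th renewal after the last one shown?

Sep 1 2014

Gaps between consecutive events: 28, 28, 28, 28 days — a constant 28-day interval.
Feb 17 2014 + 28 days = Mar 17 2014.
Mar 17 2014 + 28 days = Apr 14 2014.
Apr 14 2014 + 28 days = May 12 2014.
May 12 2014 + 28 days = Jun 9 2014.
Jun 9 2014 + 28 days = Jul 7 2014.
Jul 7 2014 + 28 days = Aug 4 2014.
Aug 4 2014 + 28 days = Sep 1 2014.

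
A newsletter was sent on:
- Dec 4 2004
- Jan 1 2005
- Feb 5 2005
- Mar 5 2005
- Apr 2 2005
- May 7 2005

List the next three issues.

Jun 4 2005, Jul 2 2005, Aug 6 2005

Gaps: 28, 35, 28, 28, 35 days — a mix of 28 and 35. Every date is a Saturday.
Each is the 1st Saturday of its month.
June 2005 — 1st Saturday is Jun 4 2005.
July 2005 — 1st Saturday is Jul 2 2005.
August 2005 — 1st Saturday is Aug 6 2005.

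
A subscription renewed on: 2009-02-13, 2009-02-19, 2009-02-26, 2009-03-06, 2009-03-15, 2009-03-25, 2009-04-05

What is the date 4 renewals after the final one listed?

Gaps: 6, 7, 8, 9, 10, 11 days — each gap is 1 larger than the previous one.
Next gap: 12 days. 2009-04-05 + 12 days = 2009-04-17.
Next gap: 13 days. 2009-04-17 + 13 days = 2009-04-30.
Next gap: 14 days. 2009-04-30 + 14 days = 2009-05-14.
Next gap: 15 days. 2009-05-14 + 15 days = 2009-05-29.

2009-05-29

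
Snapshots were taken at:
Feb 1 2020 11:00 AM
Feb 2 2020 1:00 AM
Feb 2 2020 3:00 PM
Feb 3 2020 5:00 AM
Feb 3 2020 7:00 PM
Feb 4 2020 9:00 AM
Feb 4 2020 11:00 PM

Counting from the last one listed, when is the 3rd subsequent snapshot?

Feb 6 2020 5:00 PM

Spacing: 14, 14, 14, 14, 14, 14 h — constant 14 h.
Feb 4 2020 11:00 PM + 14 h = Feb 5 2020 1:00 PM.
Feb 5 2020 1:00 PM + 14 h = Feb 6 2020 3:00 AM.
Feb 6 2020 3:00 AM + 14 h = Feb 6 2020 5:00 PM.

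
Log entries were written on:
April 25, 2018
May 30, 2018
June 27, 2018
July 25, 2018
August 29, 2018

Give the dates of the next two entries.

September 26, 2018; October 31, 2018

Every date is a Wednesday; gaps 35, 28, 28, 35 days.
Each is the last Wednesday of its month (at least one falls on the 29th or later, ruling out '4th Wednesday').
Last Wednesday of September 2018: September 26, 2018.
Last Wednesday of October 2018: October 31, 2018.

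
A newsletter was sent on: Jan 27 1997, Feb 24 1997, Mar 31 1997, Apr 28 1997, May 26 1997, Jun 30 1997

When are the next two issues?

Jul 28 1997, Aug 25 1997

All Mondays; the gaps (28, 35, 28, 28, 35) vary with month length.
This is the last Monday of each month.
July 1997 ends with Monday Jul 28 1997.
Last Monday of August 1997: Aug 25 1997.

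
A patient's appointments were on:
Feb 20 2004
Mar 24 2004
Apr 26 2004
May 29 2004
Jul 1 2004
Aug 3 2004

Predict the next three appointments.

Sep 5 2004, Oct 8 2004, Nov 10 2004

The spacing is 33, 33, 33, 33, 33 days — always 33 days.
Aug 3 2004 + 33 days = Sep 5 2004.
Sep 5 2004 + 33 days = Oct 8 2004.
Oct 8 2004 + 33 days = Nov 10 2004.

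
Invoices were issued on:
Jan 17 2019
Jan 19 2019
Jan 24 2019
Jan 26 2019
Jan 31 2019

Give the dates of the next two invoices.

Gaps: 2, 5, 2, 5 days — not constant, but cyclic with period 2.
The events fall on every Thursday and Saturday.
Next Saturday: Feb 2 2019.
Next Thursday: Feb 7 2019.

Feb 2 2019, Feb 7 2019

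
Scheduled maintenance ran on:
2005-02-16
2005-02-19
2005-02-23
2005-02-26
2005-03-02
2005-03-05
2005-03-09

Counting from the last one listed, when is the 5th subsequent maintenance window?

The gap pattern 3, 4, 3, 4, 3, 4 repeats every 2 events.
These are the Wednesdays and Saturdays of each week.
The following Saturday is 2005-03-12.
The following Wednesday is 2005-03-16.
The following Saturday is 2005-03-19.
The following Wednesday is 2005-03-23.
The following Saturday is 2005-03-26.

2005-03-26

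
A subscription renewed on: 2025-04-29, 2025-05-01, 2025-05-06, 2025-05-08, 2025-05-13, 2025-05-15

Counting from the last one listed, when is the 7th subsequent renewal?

2025-06-10

The gap pattern 2, 5, 2, 5, 2 repeats every 2 events.
These are the Tuesdays and Thursdays of each week.
Next Tuesday: 2025-05-20.
The following Thursday is 2025-05-22.
Next Tuesday: 2025-05-27.
Next Thursday: 2025-05-29.
Next Tuesday: 2025-06-03.
The following Thursday is 2025-06-05.
The following Tuesday is 2025-06-10.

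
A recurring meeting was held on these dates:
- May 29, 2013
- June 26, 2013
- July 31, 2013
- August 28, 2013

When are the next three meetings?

Every date is a Wednesday; gaps 28, 35, 28 days.
Each is the last Wednesday of its month (at least one falls on the 29th or later, ruling out '4th Wednesday').
Last Wednesday of September 2013: September 25, 2013.
October 2013 ends with Wednesday October 30, 2013.
Last Wednesday of November 2013: November 27, 2013.

September 25, 2013; October 30, 2013; November 27, 2013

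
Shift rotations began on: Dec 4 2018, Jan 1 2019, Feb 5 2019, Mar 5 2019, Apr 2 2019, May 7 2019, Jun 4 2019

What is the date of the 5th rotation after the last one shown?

Gaps: 28, 35, 28, 28, 35, 28 days — a mix of 28 and 35. Every date is a Tuesday.
Each is the 1st Tuesday of its month.
1st Tuesday of July 2019: Jul 2 2019.
1st Tuesday of August 2019: Aug 6 2019.
1st Tuesday of September 2019: Sep 3 2019.
October 2019 — 1st Tuesday is Oct 1 2019.
1st Tuesday of November 2019: Nov 5 2019.

Nov 5 2019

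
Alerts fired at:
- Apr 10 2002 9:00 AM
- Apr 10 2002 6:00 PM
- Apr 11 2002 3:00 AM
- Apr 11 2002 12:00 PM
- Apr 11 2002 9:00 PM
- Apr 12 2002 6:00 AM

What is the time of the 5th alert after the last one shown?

The interval is a steady 9 hours (9, 9, 9, 9, 9).
Apr 12 2002 6:00 AM + 9 h = Apr 12 2002 3:00 PM.
Apr 12 2002 3:00 PM + 9 h = Apr 13 2002 12:00 AM.
Apr 13 2002 12:00 AM + 9 h = Apr 13 2002 9:00 AM.
Apr 13 2002 9:00 AM + 9 h = Apr 13 2002 6:00 PM.
Apr 13 2002 6:00 PM + 9 h = Apr 14 2002 3:00 AM.

Apr 14 2002 3:00 AM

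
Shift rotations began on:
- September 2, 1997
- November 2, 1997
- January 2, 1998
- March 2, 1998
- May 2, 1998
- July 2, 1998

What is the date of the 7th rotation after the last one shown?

September 2, 1999

The day-of-month is always 2 (61, 61, 59, 61, 61 days between events).
So this recurs on the 2nd of every 2 months.
September 1998: September 2, 1998.
November 1998: November 2, 1998.
Next: January 1999 → January 2, 1999.
March 1999: March 2, 1999.
Next: May 1999 → May 2, 1999.
July 1999: July 2, 1999.
September 1999: September 2, 1999.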